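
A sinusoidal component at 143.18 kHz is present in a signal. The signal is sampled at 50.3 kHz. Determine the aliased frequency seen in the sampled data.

7.72 kHz

143.18 kHz mod fs = 42.58 kHz.
42.58 kHz > fs/2 = 25.15 kHz, folds to fs − 42.58 kHz = 7.72 kHz.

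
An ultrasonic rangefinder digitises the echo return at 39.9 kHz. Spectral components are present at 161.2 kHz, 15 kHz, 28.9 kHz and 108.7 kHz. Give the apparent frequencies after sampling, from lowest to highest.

1.6 kHz, 11 kHz, 15 kHz

fs/2 = 19.95 kHz.
161.2 kHz mod fs = 1.6 kHz.
1.6 kHz ≤ fs/2 = 19.95 kHz, appears at 1.6 kHz.
15 kHz ≤ fs/2 = 19.95 kHz, passes unchanged.
28.9 kHz > fs/2 = 19.95 kHz, folds to fs − 28.9 kHz = 11 kHz.
108.7 kHz mod fs = 28.9 kHz.
28.9 kHz > fs/2 = 19.95 kHz, folds to fs − 28.9 kHz = 11 kHz.
Distinct values: {1.6 kHz, 11 kHz, 15 kHz}.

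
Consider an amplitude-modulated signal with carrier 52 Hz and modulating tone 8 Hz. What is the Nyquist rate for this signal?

120 Hz

AM sidebands sit at fc ± fm = 44 Hz and 60 Hz.
Highest-frequency component: 60 Hz.
Nyquist rate = 2 × 60 Hz = 120 Hz.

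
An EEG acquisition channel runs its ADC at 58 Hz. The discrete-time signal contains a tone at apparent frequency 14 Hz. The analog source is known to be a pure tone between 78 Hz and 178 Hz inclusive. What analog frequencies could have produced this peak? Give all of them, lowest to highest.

Frequencies that alias to 14 Hz are k·fs ± 14 Hz for integer k ≥ 0.
k=0: 14 Hz.
k=1: 44 Hz, 72 Hz.
k=2: 102 Hz, 130 Hz.
k=3: 160 Hz, 188 Hz.
k=4: 218 Hz, 246 Hz.
Within [78 Hz, 178 Hz]: 102 Hz, 130 Hz, 160 Hz.

102 Hz, 130 Hz, 160 Hz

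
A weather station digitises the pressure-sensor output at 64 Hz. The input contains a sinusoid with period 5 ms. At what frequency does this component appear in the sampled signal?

T = 5 ms → f = 1/T = 200 Hz.
200 Hz mod fs = 8 Hz.
8 Hz ≤ fs/2 = 32 Hz, appears at 8 Hz.

8 Hz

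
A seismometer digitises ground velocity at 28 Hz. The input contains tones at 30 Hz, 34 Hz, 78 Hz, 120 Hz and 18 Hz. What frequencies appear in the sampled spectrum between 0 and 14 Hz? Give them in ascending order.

2 Hz, 6 Hz, 8 Hz, 10 Hz

fs/2 = 14 Hz.
30 Hz mod fs = 2 Hz.
2 Hz ≤ fs/2 = 14 Hz, appears at 2 Hz.
34 Hz mod fs = 6 Hz.
6 Hz ≤ fs/2 = 14 Hz, appears at 6 Hz.
78 Hz mod fs = 22 Hz.
22 Hz > fs/2 = 14 Hz, folds to fs − 22 Hz = 6 Hz.
120 Hz mod fs = 8 Hz.
8 Hz ≤ fs/2 = 14 Hz, appears at 8 Hz.
18 Hz > fs/2 = 14 Hz, folds to fs − 18 Hz = 10 Hz.
Distinct values: {2 Hz, 6 Hz, 8 Hz, 10 Hz}.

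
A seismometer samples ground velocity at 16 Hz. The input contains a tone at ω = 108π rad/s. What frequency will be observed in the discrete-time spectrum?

ω = 108π rad/s → f = ω/(2π) = 54 Hz.
54 Hz mod fs = 6 Hz.
6 Hz ≤ fs/2 = 8 Hz, appears at 6 Hz.

6 Hz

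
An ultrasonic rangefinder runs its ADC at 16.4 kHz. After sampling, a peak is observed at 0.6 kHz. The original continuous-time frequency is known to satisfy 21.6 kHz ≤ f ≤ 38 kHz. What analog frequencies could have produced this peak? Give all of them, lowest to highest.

32.2 kHz, 33.4 kHz

Frequencies that alias to 0.6 kHz are k·fs ± 0.6 kHz for integer k ≥ 0.
k=0: 0.6 kHz.
k=1: 15.8 kHz, 17 kHz.
k=2: 32.2 kHz, 33.4 kHz.
k=3: 48.6 kHz, 49.8 kHz.
Within [21.6 kHz, 38 kHz]: 32.2 kHz, 33.4 kHz.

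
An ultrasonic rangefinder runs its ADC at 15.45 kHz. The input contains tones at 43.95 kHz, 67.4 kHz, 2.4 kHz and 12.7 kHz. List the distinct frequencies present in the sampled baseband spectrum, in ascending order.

fs/2 = 7.725 kHz.
43.95 kHz mod fs = 13.05 kHz.
13.05 kHz > fs/2 = 7.725 kHz, folds to fs − 13.05 kHz = 2.4 kHz.
67.4 kHz mod fs = 5.6 kHz.
5.6 kHz ≤ fs/2 = 7.725 kHz, appears at 5.6 kHz.
2.4 kHz ≤ fs/2 = 7.725 kHz, passes unchanged.
12.7 kHz > fs/2 = 7.725 kHz, folds to fs − 12.7 kHz = 2.75 kHz.
Distinct values: {2.4 kHz, 2.75 kHz, 5.6 kHz}.

2.4 kHz, 2.75 kHz, 5.6 kHz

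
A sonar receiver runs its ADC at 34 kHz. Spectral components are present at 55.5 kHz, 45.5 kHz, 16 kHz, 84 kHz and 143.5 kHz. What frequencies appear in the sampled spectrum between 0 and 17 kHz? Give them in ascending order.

7.5 kHz, 11.5 kHz, 12.5 kHz, 16 kHz

fs/2 = 17 kHz.
55.5 kHz mod fs = 21.5 kHz.
21.5 kHz > fs/2 = 17 kHz, folds to fs − 21.5 kHz = 12.5 kHz.
45.5 kHz mod fs = 11.5 kHz.
11.5 kHz ≤ fs/2 = 17 kHz, appears at 11.5 kHz.
16 kHz ≤ fs/2 = 17 kHz, passes unchanged.
84 kHz mod fs = 16 kHz.
16 kHz ≤ fs/2 = 17 kHz, appears at 16 kHz.
143.5 kHz mod fs = 7.5 kHz.
7.5 kHz ≤ fs/2 = 17 kHz, appears at 7.5 kHz.
Distinct values: {7.5 kHz, 11.5 kHz, 12.5 kHz, 16 kHz}.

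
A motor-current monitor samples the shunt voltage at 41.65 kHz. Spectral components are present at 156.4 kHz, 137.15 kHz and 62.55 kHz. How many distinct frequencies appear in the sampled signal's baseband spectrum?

fs/2 = 20.825 kHz.
156.4 kHz mod fs = 31.45 kHz.
31.45 kHz > fs/2 = 20.825 kHz, folds to fs − 31.45 kHz = 10.2 kHz.
137.15 kHz mod fs = 12.2 kHz.
12.2 kHz ≤ fs/2 = 20.825 kHz, appears at 12.2 kHz.
62.55 kHz mod fs = 20.9 kHz.
20.9 kHz > fs/2 = 20.825 kHz, folds to fs − 20.9 kHz = 20.75 kHz.
Distinct values: {10.2 kHz, 12.2 kHz, 20.75 kHz} → 3.

3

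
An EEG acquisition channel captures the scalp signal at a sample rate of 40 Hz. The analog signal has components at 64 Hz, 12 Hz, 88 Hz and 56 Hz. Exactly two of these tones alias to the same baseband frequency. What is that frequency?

16 Hz

fs/2 = 20 Hz.
64 Hz mod fs = 24 Hz.
24 Hz > fs/2 = 20 Hz, folds to fs − 24 Hz = 16 Hz.
12 Hz ≤ fs/2 = 20 Hz, passes unchanged.
88 Hz mod fs = 8 Hz.
8 Hz ≤ fs/2 = 20 Hz, appears at 8 Hz.
56 Hz mod fs = 16 Hz.
16 Hz ≤ fs/2 = 20 Hz, appears at 16 Hz.
56 Hz and 64 Hz both map to 16 Hz.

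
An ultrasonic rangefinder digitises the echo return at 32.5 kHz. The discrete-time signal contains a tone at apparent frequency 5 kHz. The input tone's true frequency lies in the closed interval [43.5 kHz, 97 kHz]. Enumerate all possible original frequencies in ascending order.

60 kHz, 70 kHz, 92.5 kHz

Frequencies that alias to 5 kHz are k·fs ± 5 kHz for integer k ≥ 0.
k=0: 5 kHz.
k=1: 27.5 kHz, 37.5 kHz.
k=2: 60 kHz, 70 kHz.
k=3: 92.5 kHz, 102.5 kHz.
k=4: 125 kHz, 135 kHz.
Within [43.5 kHz, 97 kHz]: 60 kHz, 70 kHz, 92.5 kHz.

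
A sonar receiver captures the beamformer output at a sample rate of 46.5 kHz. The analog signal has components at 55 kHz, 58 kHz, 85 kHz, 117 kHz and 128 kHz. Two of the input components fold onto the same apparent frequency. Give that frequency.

fs/2 = 23.25 kHz.
55 kHz mod fs = 8.5 kHz.
8.5 kHz ≤ fs/2 = 23.25 kHz, appears at 8.5 kHz.
58 kHz mod fs = 11.5 kHz.
11.5 kHz ≤ fs/2 = 23.25 kHz, appears at 11.5 kHz.
85 kHz mod fs = 38.5 kHz.
38.5 kHz > fs/2 = 23.25 kHz, folds to fs − 38.5 kHz = 8 kHz.
117 kHz mod fs = 24 kHz.
24 kHz > fs/2 = 23.25 kHz, folds to fs − 24 kHz = 22.5 kHz.
128 kHz mod fs = 35 kHz.
35 kHz > fs/2 = 23.25 kHz, folds to fs − 35 kHz = 11.5 kHz.
58 kHz and 128 kHz both map to 11.5 kHz.

11.5 kHz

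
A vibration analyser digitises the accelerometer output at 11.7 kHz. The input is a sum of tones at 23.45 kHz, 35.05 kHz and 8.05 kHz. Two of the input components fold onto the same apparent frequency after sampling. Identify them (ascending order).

23.45 kHz, 35.05 kHz

fs/2 = 5.85 kHz.
23.45 kHz mod fs = 0.05 kHz.
0.05 kHz ≤ fs/2 = 5.85 kHz, appears at 0.05 kHz.
35.05 kHz mod fs = 11.65 kHz.
11.65 kHz > fs/2 = 5.85 kHz, folds to fs − 11.65 kHz = 0.05 kHz.
8.05 kHz > fs/2 = 5.85 kHz, folds to fs − 8.05 kHz = 3.65 kHz.
23.45 kHz and 35.05 kHz both map to 0.05 kHz.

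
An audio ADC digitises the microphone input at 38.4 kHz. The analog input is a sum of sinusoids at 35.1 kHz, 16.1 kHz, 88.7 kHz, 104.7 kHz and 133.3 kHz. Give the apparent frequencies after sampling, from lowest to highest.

fs/2 = 19.2 kHz.
35.1 kHz > fs/2 = 19.2 kHz, folds to fs − 35.1 kHz = 3.3 kHz.
16.1 kHz ≤ fs/2 = 19.2 kHz, passes unchanged.
88.7 kHz mod fs = 11.9 kHz.
11.9 kHz ≤ fs/2 = 19.2 kHz, appears at 11.9 kHz.
104.7 kHz mod fs = 27.9 kHz.
27.9 kHz > fs/2 = 19.2 kHz, folds to fs − 27.9 kHz = 10.5 kHz.
133.3 kHz mod fs = 18.1 kHz.
18.1 kHz ≤ fs/2 = 19.2 kHz, appears at 18.1 kHz.
Distinct values: {3.3 kHz, 10.5 kHz, 11.9 kHz, 16.1 kHz, 18.1 kHz}.

3.3 kHz, 10.5 kHz, 11.9 kHz, 16.1 kHz, 18.1 kHz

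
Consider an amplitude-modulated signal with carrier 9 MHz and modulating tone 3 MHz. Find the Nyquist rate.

24 MHz

AM sidebands sit at fc ± fm = 6 MHz and 12 MHz.
Highest-frequency component: 12 MHz.
Nyquist rate = 2 × 12 MHz = 24 MHz.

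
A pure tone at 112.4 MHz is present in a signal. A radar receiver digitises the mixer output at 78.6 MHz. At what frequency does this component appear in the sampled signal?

33.8 MHz

112.4 MHz mod fs = 33.8 MHz.
33.8 MHz ≤ fs/2 = 39.3 MHz, appears at 33.8 MHz.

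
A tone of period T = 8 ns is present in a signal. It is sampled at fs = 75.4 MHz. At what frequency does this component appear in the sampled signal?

25.8 MHz

T = 8 ns → f = 1/T = 125 MHz.
125 MHz mod fs = 49.6 MHz.
49.6 MHz > fs/2 = 37.7 MHz, folds to fs − 49.6 MHz = 25.8 MHz.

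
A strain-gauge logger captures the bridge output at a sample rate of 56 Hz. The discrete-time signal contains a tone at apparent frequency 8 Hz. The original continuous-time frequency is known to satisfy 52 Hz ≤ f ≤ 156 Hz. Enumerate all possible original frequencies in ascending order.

Frequencies that alias to 8 Hz are k·fs ± 8 Hz for integer k ≥ 0.
k=0: 8 Hz.
k=1: 48 Hz, 64 Hz.
k=2: 104 Hz, 120 Hz.
k=3: 160 Hz, 176 Hz.
Within [52 Hz, 156 Hz]: 64 Hz, 104 Hz, 120 Hz.

64 Hz, 104 Hz, 120 Hz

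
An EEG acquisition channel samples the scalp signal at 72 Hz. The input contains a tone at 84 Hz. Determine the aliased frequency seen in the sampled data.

12 Hz

84 Hz mod fs = 12 Hz.
12 Hz ≤ fs/2 = 36 Hz, appears at 12 Hz.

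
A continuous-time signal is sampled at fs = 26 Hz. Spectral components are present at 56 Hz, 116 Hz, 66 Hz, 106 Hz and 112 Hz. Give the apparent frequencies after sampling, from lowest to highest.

fs/2 = 13 Hz.
56 Hz mod fs = 4 Hz.
4 Hz ≤ fs/2 = 13 Hz, appears at 4 Hz.
116 Hz mod fs = 12 Hz.
12 Hz ≤ fs/2 = 13 Hz, appears at 12 Hz.
66 Hz mod fs = 14 Hz.
14 Hz > fs/2 = 13 Hz, folds to fs − 14 Hz = 12 Hz.
106 Hz mod fs = 2 Hz.
2 Hz ≤ fs/2 = 13 Hz, appears at 2 Hz.
112 Hz mod fs = 8 Hz.
8 Hz ≤ fs/2 = 13 Hz, appears at 8 Hz.
Distinct values: {2 Hz, 4 Hz, 8 Hz, 12 Hz}.

2 Hz, 4 Hz, 8 Hz, 12 Hz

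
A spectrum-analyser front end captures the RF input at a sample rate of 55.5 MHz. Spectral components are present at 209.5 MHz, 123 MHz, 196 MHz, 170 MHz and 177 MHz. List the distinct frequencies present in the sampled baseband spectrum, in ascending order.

3.5 MHz, 10.5 MHz, 12 MHz, 12.5 MHz, 26 MHz

fs/2 = 27.75 MHz.
209.5 MHz mod fs = 43 MHz.
43 MHz > fs/2 = 27.75 MHz, folds to fs − 43 MHz = 12.5 MHz.
123 MHz mod fs = 12 MHz.
12 MHz ≤ fs/2 = 27.75 MHz, appears at 12 MHz.
196 MHz mod fs = 29.5 MHz.
29.5 MHz > fs/2 = 27.75 MHz, folds to fs − 29.5 MHz = 26 MHz.
170 MHz mod fs = 3.5 MHz.
3.5 MHz ≤ fs/2 = 27.75 MHz, appears at 3.5 MHz.
177 MHz mod fs = 10.5 MHz.
10.5 MHz ≤ fs/2 = 27.75 MHz, appears at 10.5 MHz.
Distinct values: {3.5 MHz, 10.5 MHz, 12 MHz, 12.5 MHz, 26 MHz}.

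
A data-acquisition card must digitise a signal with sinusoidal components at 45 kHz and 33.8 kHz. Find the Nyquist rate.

90 kHz

Highest-frequency component: 45 kHz.
Nyquist rate = 2 × 45 kHz = 90 kHz.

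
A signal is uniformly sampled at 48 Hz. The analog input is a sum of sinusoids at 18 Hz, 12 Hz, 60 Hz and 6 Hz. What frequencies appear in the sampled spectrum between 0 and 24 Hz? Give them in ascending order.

fs/2 = 24 Hz.
18 Hz ≤ fs/2 = 24 Hz, passes unchanged.
12 Hz ≤ fs/2 = 24 Hz, passes unchanged.
60 Hz mod fs = 12 Hz.
12 Hz ≤ fs/2 = 24 Hz, appears at 12 Hz.
6 Hz ≤ fs/2 = 24 Hz, passes unchanged.
Distinct values: {6 Hz, 12 Hz, 18 Hz}.

6 Hz, 12 Hz, 18 Hz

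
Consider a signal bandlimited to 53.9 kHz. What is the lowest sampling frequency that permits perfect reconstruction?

Nyquist rate = 2 × 53.9 kHz = 107.8 kHz.

107.8 kHz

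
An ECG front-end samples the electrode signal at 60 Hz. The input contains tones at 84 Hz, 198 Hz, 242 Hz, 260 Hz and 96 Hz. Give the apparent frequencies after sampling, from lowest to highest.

fs/2 = 30 Hz.
84 Hz mod fs = 24 Hz.
24 Hz ≤ fs/2 = 30 Hz, appears at 24 Hz.
198 Hz mod fs = 18 Hz.
18 Hz ≤ fs/2 = 30 Hz, appears at 18 Hz.
242 Hz mod fs = 2 Hz.
2 Hz ≤ fs/2 = 30 Hz, appears at 2 Hz.
260 Hz mod fs = 20 Hz.
20 Hz ≤ fs/2 = 30 Hz, appears at 20 Hz.
96 Hz mod fs = 36 Hz.
36 Hz > fs/2 = 30 Hz, folds to fs − 36 Hz = 24 Hz.
Distinct values: {2 Hz, 18 Hz, 20 Hz, 24 Hz}.

2 Hz, 18 Hz, 20 Hz, 24 Hz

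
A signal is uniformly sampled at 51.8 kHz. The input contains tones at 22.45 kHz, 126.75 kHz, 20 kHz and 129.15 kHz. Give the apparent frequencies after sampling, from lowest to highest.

fs/2 = 25.9 kHz.
22.45 kHz ≤ fs/2 = 25.9 kHz, passes unchanged.
126.75 kHz mod fs = 23.15 kHz.
23.15 kHz ≤ fs/2 = 25.9 kHz, appears at 23.15 kHz.
20 kHz ≤ fs/2 = 25.9 kHz, passes unchanged.
129.15 kHz mod fs = 25.55 kHz.
25.55 kHz ≤ fs/2 = 25.9 kHz, appears at 25.55 kHz.
Distinct values: {20 kHz, 22.45 kHz, 23.15 kHz, 25.55 kHz}.

20 kHz, 22.45 kHz, 23.15 kHz, 25.55 kHz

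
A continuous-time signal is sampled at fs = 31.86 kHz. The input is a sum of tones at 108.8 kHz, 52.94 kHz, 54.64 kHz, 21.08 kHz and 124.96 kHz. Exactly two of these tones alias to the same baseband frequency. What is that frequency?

fs/2 = 15.93 kHz.
108.8 kHz mod fs = 13.22 kHz.
13.22 kHz ≤ fs/2 = 15.93 kHz, appears at 13.22 kHz.
52.94 kHz mod fs = 21.08 kHz.
21.08 kHz > fs/2 = 15.93 kHz, folds to fs − 21.08 kHz = 10.78 kHz.
54.64 kHz mod fs = 22.78 kHz.
22.78 kHz > fs/2 = 15.93 kHz, folds to fs − 22.78 kHz = 9.08 kHz.
21.08 kHz > fs/2 = 15.93 kHz, folds to fs − 21.08 kHz = 10.78 kHz.
124.96 kHz mod fs = 29.38 kHz.
29.38 kHz > fs/2 = 15.93 kHz, folds to fs − 29.38 kHz = 2.48 kHz.
21.08 kHz and 52.94 kHz both map to 10.78 kHz.

10.78 kHz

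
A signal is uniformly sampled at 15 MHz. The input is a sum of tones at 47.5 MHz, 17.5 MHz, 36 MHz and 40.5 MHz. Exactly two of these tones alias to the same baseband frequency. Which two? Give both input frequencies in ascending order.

17.5 MHz, 47.5 MHz

fs/2 = 7.5 MHz.
47.5 MHz mod fs = 2.5 MHz.
2.5 MHz ≤ fs/2 = 7.5 MHz, appears at 2.5 MHz.
17.5 MHz mod fs = 2.5 MHz.
2.5 MHz ≤ fs/2 = 7.5 MHz, appears at 2.5 MHz.
36 MHz mod fs = 6 MHz.
6 MHz ≤ fs/2 = 7.5 MHz, appears at 6 MHz.
40.5 MHz mod fs = 10.5 MHz.
10.5 MHz > fs/2 = 7.5 MHz, folds to fs − 10.5 MHz = 4.5 MHz.
17.5 MHz and 47.5 MHz both map to 2.5 MHz.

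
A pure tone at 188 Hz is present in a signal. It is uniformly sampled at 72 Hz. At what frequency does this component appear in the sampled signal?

188 Hz mod fs = 44 Hz.
44 Hz > fs/2 = 36 Hz, folds to fs − 44 Hz = 28 Hz.

28 Hz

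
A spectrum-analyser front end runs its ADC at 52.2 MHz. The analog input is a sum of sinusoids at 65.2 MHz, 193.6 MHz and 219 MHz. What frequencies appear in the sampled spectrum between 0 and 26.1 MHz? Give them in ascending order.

10.2 MHz, 13 MHz, 15.2 MHz

fs/2 = 26.1 MHz.
65.2 MHz mod fs = 13 MHz.
13 MHz ≤ fs/2 = 26.1 MHz, appears at 13 MHz.
193.6 MHz mod fs = 37 MHz.
37 MHz > fs/2 = 26.1 MHz, folds to fs − 37 MHz = 15.2 MHz.
219 MHz mod fs = 10.2 MHz.
10.2 MHz ≤ fs/2 = 26.1 MHz, appears at 10.2 MHz.
Distinct values: {10.2 MHz, 13 MHz, 15.2 MHz}.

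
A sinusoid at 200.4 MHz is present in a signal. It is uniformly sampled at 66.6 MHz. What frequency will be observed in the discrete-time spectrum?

0.6 MHz

200.4 MHz mod fs = 0.6 MHz.
0.6 MHz ≤ fs/2 = 33.3 MHz, appears at 0.6 MHz.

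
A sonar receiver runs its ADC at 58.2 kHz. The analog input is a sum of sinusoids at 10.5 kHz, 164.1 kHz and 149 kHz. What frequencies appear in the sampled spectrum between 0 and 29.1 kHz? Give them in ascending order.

fs/2 = 29.1 kHz.
10.5 kHz ≤ fs/2 = 29.1 kHz, passes unchanged.
164.1 kHz mod fs = 47.7 kHz.
47.7 kHz > fs/2 = 29.1 kHz, folds to fs − 47.7 kHz = 10.5 kHz.
149 kHz mod fs = 32.6 kHz.
32.6 kHz > fs/2 = 29.1 kHz, folds to fs − 32.6 kHz = 25.6 kHz.
Distinct values: {10.5 kHz, 25.6 kHz}.

10.5 kHz, 25.6 kHz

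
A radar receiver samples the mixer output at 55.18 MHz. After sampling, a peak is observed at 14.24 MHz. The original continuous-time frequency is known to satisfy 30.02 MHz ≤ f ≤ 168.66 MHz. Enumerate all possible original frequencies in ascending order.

Frequencies that alias to 14.24 MHz are k·fs ± 14.24 MHz for integer k ≥ 0.
k=0: 14.24 MHz.
k=1: 40.94 MHz, 69.42 MHz.
k=2: 96.12 MHz, 124.6 MHz.
k=3: 151.3 MHz, 179.78 MHz.
k=4: 206.48 MHz, 234.96 MHz.
Within [30.02 MHz, 168.66 MHz]: 40.94 MHz, 69.42 MHz, 96.12 MHz, 124.6 MHz, 151.3 MHz.

40.94 MHz, 69.42 MHz, 96.12 MHz, 124.6 MHz, 151.3 MHz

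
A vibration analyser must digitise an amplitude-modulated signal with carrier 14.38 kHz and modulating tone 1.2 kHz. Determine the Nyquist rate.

31.16 kHz

AM sidebands sit at fc ± fm = 13.18 kHz and 15.58 kHz.
Highest-frequency component: 15.58 kHz.
Nyquist rate = 2 × 15.58 kHz = 31.16 kHz.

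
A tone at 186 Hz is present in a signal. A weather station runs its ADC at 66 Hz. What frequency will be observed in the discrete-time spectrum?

12 Hz

186 Hz mod fs = 54 Hz.
54 Hz > fs/2 = 33 Hz, folds to fs − 54 Hz = 12 Hz.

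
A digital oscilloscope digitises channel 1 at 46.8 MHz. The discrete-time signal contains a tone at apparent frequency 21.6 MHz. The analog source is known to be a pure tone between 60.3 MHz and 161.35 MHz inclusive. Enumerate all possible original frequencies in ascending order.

Frequencies that alias to 21.6 MHz are k·fs ± 21.6 MHz for integer k ≥ 0.
k=0: 21.6 MHz.
k=1: 25.2 MHz, 68.4 MHz.
k=2: 72 MHz, 115.2 MHz.
k=3: 118.8 MHz, 162 MHz.
k=4: 165.6 MHz, 208.8 MHz.
Within [60.3 MHz, 161.35 MHz]: 68.4 MHz, 72 MHz, 115.2 MHz, 118.8 MHz.

68.4 MHz, 72 MHz, 115.2 MHz, 118.8 MHz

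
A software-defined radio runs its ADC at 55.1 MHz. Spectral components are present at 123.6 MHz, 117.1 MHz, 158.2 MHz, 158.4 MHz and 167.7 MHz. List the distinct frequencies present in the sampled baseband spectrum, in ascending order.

2.4 MHz, 6.9 MHz, 7.1 MHz, 13.4 MHz

fs/2 = 27.55 MHz.
123.6 MHz mod fs = 13.4 MHz.
13.4 MHz ≤ fs/2 = 27.55 MHz, appears at 13.4 MHz.
117.1 MHz mod fs = 6.9 MHz.
6.9 MHz ≤ fs/2 = 27.55 MHz, appears at 6.9 MHz.
158.2 MHz mod fs = 48 MHz.
48 MHz > fs/2 = 27.55 MHz, folds to fs − 48 MHz = 7.1 MHz.
158.4 MHz mod fs = 48.2 MHz.
48.2 MHz > fs/2 = 27.55 MHz, folds to fs − 48.2 MHz = 6.9 MHz.
167.7 MHz mod fs = 2.4 MHz.
2.4 MHz ≤ fs/2 = 27.55 MHz, appears at 2.4 MHz.
Distinct values: {2.4 MHz, 6.9 MHz, 7.1 MHz, 13.4 MHz}.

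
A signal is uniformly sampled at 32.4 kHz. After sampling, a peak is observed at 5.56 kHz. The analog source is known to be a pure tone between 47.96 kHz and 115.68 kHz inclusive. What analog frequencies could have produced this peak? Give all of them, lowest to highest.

59.24 kHz, 70.36 kHz, 91.64 kHz, 102.76 kHz

Frequencies that alias to 5.56 kHz are k·fs ± 5.56 kHz for integer k ≥ 0.
k=0: 5.56 kHz.
k=1: 26.84 kHz, 37.96 kHz.
k=2: 59.24 kHz, 70.36 kHz.
k=3: 91.64 kHz, 102.76 kHz.
k=4: 124.04 kHz, 135.16 kHz.
Within [47.96 kHz, 115.68 kHz]: 59.24 kHz, 70.36 kHz, 91.64 kHz, 102.76 kHz.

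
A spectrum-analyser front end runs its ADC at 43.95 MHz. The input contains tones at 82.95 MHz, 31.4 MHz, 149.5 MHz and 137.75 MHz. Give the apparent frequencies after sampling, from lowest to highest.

fs/2 = 21.975 MHz.
82.95 MHz mod fs = 39 MHz.
39 MHz > fs/2 = 21.975 MHz, folds to fs − 39 MHz = 4.95 MHz.
31.4 MHz > fs/2 = 21.975 MHz, folds to fs − 31.4 MHz = 12.55 MHz.
149.5 MHz mod fs = 17.65 MHz.
17.65 MHz ≤ fs/2 = 21.975 MHz, appears at 17.65 MHz.
137.75 MHz mod fs = 5.9 MHz.
5.9 MHz ≤ fs/2 = 21.975 MHz, appears at 5.9 MHz.
Distinct values: {4.95 MHz, 5.9 MHz, 12.55 MHz, 17.65 MHz}.

4.95 MHz, 5.9 MHz, 12.55 MHz, 17.65 MHz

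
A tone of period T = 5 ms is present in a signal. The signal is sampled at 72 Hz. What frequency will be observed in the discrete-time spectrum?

16 Hz

T = 5 ms → f = 1/T = 200 Hz.
200 Hz mod fs = 56 Hz.
56 Hz > fs/2 = 36 Hz, folds to fs − 56 Hz = 16 Hz.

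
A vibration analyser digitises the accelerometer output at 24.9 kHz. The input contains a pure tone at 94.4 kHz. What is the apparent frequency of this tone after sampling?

94.4 kHz mod fs = 19.7 kHz.
19.7 kHz > fs/2 = 12.45 kHz, folds to fs − 19.7 kHz = 5.2 kHz.

5.2 kHz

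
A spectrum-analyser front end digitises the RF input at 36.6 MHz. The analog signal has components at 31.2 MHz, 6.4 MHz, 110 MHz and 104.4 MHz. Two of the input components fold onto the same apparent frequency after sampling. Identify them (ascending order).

31.2 MHz, 104.4 MHz

fs/2 = 18.3 MHz.
31.2 MHz > fs/2 = 18.3 MHz, folds to fs − 31.2 MHz = 5.4 MHz.
6.4 MHz ≤ fs/2 = 18.3 MHz, passes unchanged.
110 MHz mod fs = 0.2 MHz.
0.2 MHz ≤ fs/2 = 18.3 MHz, appears at 0.2 MHz.
104.4 MHz mod fs = 31.2 MHz.
31.2 MHz > fs/2 = 18.3 MHz, folds to fs − 31.2 MHz = 5.4 MHz.
31.2 MHz and 104.4 MHz both map to 5.4 MHz.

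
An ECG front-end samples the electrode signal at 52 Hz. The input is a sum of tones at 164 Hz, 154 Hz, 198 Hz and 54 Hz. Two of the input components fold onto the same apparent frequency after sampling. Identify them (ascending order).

fs/2 = 26 Hz.
164 Hz mod fs = 8 Hz.
8 Hz ≤ fs/2 = 26 Hz, appears at 8 Hz.
154 Hz mod fs = 50 Hz.
50 Hz > fs/2 = 26 Hz, folds to fs − 50 Hz = 2 Hz.
198 Hz mod fs = 42 Hz.
42 Hz > fs/2 = 26 Hz, folds to fs − 42 Hz = 10 Hz.
54 Hz mod fs = 2 Hz.
2 Hz ≤ fs/2 = 26 Hz, appears at 2 Hz.
54 Hz and 154 Hz both map to 2 Hz.

54 Hz, 154 Hz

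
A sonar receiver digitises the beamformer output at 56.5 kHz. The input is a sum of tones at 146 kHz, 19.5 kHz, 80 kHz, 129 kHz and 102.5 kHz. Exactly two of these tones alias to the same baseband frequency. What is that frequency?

23.5 kHz

fs/2 = 28.25 kHz.
146 kHz mod fs = 33 kHz.
33 kHz > fs/2 = 28.25 kHz, folds to fs − 33 kHz = 23.5 kHz.
19.5 kHz ≤ fs/2 = 28.25 kHz, passes unchanged.
80 kHz mod fs = 23.5 kHz.
23.5 kHz ≤ fs/2 = 28.25 kHz, appears at 23.5 kHz.
129 kHz mod fs = 16 kHz.
16 kHz ≤ fs/2 = 28.25 kHz, appears at 16 kHz.
102.5 kHz mod fs = 46 kHz.
46 kHz > fs/2 = 28.25 kHz, folds to fs − 46 kHz = 10.5 kHz.
80 kHz and 146 kHz both map to 23.5 kHz.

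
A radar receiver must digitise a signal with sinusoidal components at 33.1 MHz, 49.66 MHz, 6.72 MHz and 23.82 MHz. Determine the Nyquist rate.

99.32 MHz

Highest-frequency component: 49.66 MHz.
Nyquist rate = 2 × 49.66 MHz = 99.32 MHz.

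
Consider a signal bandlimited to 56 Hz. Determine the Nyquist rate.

Nyquist rate = 2 × 56 Hz = 112 Hz.

112 Hz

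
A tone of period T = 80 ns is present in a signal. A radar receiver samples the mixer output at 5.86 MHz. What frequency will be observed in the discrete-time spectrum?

T = 80 ns → f = 1/T = 12.5 MHz.
12.5 MHz mod fs = 0.78 MHz.
0.78 MHz ≤ fs/2 = 2.93 MHz, appears at 0.78 MHz.

0.78 MHz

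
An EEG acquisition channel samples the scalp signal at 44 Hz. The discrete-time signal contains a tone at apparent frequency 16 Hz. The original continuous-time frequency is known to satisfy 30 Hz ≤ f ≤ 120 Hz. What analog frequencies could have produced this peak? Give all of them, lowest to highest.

60 Hz, 72 Hz, 104 Hz, 116 Hz

Frequencies that alias to 16 Hz are k·fs ± 16 Hz for integer k ≥ 0.
k=0: 16 Hz.
k=1: 28 Hz, 60 Hz.
k=2: 72 Hz, 104 Hz.
k=3: 116 Hz, 148 Hz.
k=4: 160 Hz, 192 Hz.
Within [30 Hz, 120 Hz]: 60 Hz, 72 Hz, 104 Hz, 116 Hz.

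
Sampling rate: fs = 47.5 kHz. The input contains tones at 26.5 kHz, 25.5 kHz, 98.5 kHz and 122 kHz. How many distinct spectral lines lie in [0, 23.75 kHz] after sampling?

4

fs/2 = 23.75 kHz.
26.5 kHz > fs/2 = 23.75 kHz, folds to fs − 26.5 kHz = 21 kHz.
25.5 kHz > fs/2 = 23.75 kHz, folds to fs − 25.5 kHz = 22 kHz.
98.5 kHz mod fs = 3.5 kHz.
3.5 kHz ≤ fs/2 = 23.75 kHz, appears at 3.5 kHz.
122 kHz mod fs = 27 kHz.
27 kHz > fs/2 = 23.75 kHz, folds to fs − 27 kHz = 20.5 kHz.
Distinct values: {3.5 kHz, 20.5 kHz, 21 kHz, 22 kHz} → 4.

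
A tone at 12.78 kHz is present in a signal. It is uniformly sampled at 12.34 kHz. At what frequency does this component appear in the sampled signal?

0.44 kHz

12.78 kHz mod fs = 0.44 kHz.
0.44 kHz ≤ fs/2 = 6.17 kHz, appears at 0.44 kHz.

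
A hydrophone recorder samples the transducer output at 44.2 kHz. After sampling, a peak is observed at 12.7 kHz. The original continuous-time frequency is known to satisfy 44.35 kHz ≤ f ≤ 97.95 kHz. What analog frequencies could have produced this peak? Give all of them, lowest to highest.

56.9 kHz, 75.7 kHz

Frequencies that alias to 12.7 kHz are k·fs ± 12.7 kHz for integer k ≥ 0.
k=0: 12.7 kHz.
k=1: 31.5 kHz, 56.9 kHz.
k=2: 75.7 kHz, 101.1 kHz.
k=3: 119.9 kHz, 145.3 kHz.
Within [44.35 kHz, 97.95 kHz]: 56.9 kHz, 75.7 kHz.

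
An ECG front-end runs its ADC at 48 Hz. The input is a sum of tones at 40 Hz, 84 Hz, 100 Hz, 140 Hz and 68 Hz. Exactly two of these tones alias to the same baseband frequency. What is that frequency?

fs/2 = 24 Hz.
40 Hz > fs/2 = 24 Hz, folds to fs − 40 Hz = 8 Hz.
84 Hz mod fs = 36 Hz.
36 Hz > fs/2 = 24 Hz, folds to fs − 36 Hz = 12 Hz.
100 Hz mod fs = 4 Hz.
4 Hz ≤ fs/2 = 24 Hz, appears at 4 Hz.
140 Hz mod fs = 44 Hz.
44 Hz > fs/2 = 24 Hz, folds to fs − 44 Hz = 4 Hz.
68 Hz mod fs = 20 Hz.
20 Hz ≤ fs/2 = 24 Hz, appears at 20 Hz.
100 Hz and 140 Hz both map to 4 Hz.

4 Hz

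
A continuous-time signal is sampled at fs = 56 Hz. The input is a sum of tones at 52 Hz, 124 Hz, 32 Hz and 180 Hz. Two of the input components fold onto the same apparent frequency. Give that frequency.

12 Hz

fs/2 = 28 Hz.
52 Hz > fs/2 = 28 Hz, folds to fs − 52 Hz = 4 Hz.
124 Hz mod fs = 12 Hz.
12 Hz ≤ fs/2 = 28 Hz, appears at 12 Hz.
32 Hz > fs/2 = 28 Hz, folds to fs − 32 Hz = 24 Hz.
180 Hz mod fs = 12 Hz.
12 Hz ≤ fs/2 = 28 Hz, appears at 12 Hz.
124 Hz and 180 Hz both map to 12 Hz.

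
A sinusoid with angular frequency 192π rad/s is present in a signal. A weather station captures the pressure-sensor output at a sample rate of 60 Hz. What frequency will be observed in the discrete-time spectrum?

ω = 192π rad/s → f = ω/(2π) = 96 Hz.
96 Hz mod fs = 36 Hz.
36 Hz > fs/2 = 30 Hz, folds to fs − 36 Hz = 24 Hz.

24 Hz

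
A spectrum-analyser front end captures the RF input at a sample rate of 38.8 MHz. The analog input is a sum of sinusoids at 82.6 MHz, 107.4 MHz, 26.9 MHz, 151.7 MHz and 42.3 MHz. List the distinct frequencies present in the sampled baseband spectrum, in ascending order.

fs/2 = 19.4 MHz.
82.6 MHz mod fs = 5 MHz.
5 MHz ≤ fs/2 = 19.4 MHz, appears at 5 MHz.
107.4 MHz mod fs = 29.8 MHz.
29.8 MHz > fs/2 = 19.4 MHz, folds to fs − 29.8 MHz = 9 MHz.
26.9 MHz > fs/2 = 19.4 MHz, folds to fs − 26.9 MHz = 11.9 MHz.
151.7 MHz mod fs = 35.3 MHz.
35.3 MHz > fs/2 = 19.4 MHz, folds to fs − 35.3 MHz = 3.5 MHz.
42.3 MHz mod fs = 3.5 MHz.
3.5 MHz ≤ fs/2 = 19.4 MHz, appears at 3.5 MHz.
Distinct values: {3.5 MHz, 5 MHz, 9 MHz, 11.9 MHz}.

3.5 MHz, 5 MHz, 9 MHz, 11.9 MHz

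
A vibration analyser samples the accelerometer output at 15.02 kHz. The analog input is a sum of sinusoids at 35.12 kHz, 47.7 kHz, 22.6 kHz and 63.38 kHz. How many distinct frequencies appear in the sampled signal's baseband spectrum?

fs/2 = 7.51 kHz.
35.12 kHz mod fs = 5.08 kHz.
5.08 kHz ≤ fs/2 = 7.51 kHz, appears at 5.08 kHz.
47.7 kHz mod fs = 2.64 kHz.
2.64 kHz ≤ fs/2 = 7.51 kHz, appears at 2.64 kHz.
22.6 kHz mod fs = 7.58 kHz.
7.58 kHz > fs/2 = 7.51 kHz, folds to fs − 7.58 kHz = 7.44 kHz.
63.38 kHz mod fs = 3.3 kHz.
3.3 kHz ≤ fs/2 = 7.51 kHz, appears at 3.3 kHz.
Distinct values: {2.64 kHz, 3.3 kHz, 5.08 kHz, 7.44 kHz} → 4.

4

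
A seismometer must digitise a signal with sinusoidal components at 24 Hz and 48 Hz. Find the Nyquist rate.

96 Hz

Highest-frequency component: 48 Hz.
Nyquist rate = 2 × 48 Hz = 96 Hz.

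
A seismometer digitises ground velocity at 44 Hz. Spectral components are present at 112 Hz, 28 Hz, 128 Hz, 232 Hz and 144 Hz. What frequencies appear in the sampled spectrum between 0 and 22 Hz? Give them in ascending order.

4 Hz, 12 Hz, 16 Hz, 20 Hz

fs/2 = 22 Hz.
112 Hz mod fs = 24 Hz.
24 Hz > fs/2 = 22 Hz, folds to fs − 24 Hz = 20 Hz.
28 Hz > fs/2 = 22 Hz, folds to fs − 28 Hz = 16 Hz.
128 Hz mod fs = 40 Hz.
40 Hz > fs/2 = 22 Hz, folds to fs − 40 Hz = 4 Hz.
232 Hz mod fs = 12 Hz.
12 Hz ≤ fs/2 = 22 Hz, appears at 12 Hz.
144 Hz mod fs = 12 Hz.
12 Hz ≤ fs/2 = 22 Hz, appears at 12 Hz.
Distinct values: {4 Hz, 12 Hz, 16 Hz, 20 Hz}.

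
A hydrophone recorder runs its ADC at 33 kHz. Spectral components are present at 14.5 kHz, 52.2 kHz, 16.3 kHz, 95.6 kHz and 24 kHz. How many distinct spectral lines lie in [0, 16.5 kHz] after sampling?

5

fs/2 = 16.5 kHz.
14.5 kHz ≤ fs/2 = 16.5 kHz, passes unchanged.
52.2 kHz mod fs = 19.2 kHz.
19.2 kHz > fs/2 = 16.5 kHz, folds to fs − 19.2 kHz = 13.8 kHz.
16.3 kHz ≤ fs/2 = 16.5 kHz, passes unchanged.
95.6 kHz mod fs = 29.6 kHz.
29.6 kHz > fs/2 = 16.5 kHz, folds to fs − 29.6 kHz = 3.4 kHz.
24 kHz > fs/2 = 16.5 kHz, folds to fs − 24 kHz = 9 kHz.
Distinct values: {3.4 kHz, 9 kHz, 13.8 kHz, 14.5 kHz, 16.3 kHz} → 5.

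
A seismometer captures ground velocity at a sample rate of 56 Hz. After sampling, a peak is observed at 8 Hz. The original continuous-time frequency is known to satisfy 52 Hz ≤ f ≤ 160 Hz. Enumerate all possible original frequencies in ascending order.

64 Hz, 104 Hz, 120 Hz, 160 Hz

Frequencies that alias to 8 Hz are k·fs ± 8 Hz for integer k ≥ 0.
k=0: 8 Hz.
k=1: 48 Hz, 64 Hz.
k=2: 104 Hz, 120 Hz.
k=3: 160 Hz, 176 Hz.
k=4: 216 Hz, 232 Hz.
Within [52 Hz, 160 Hz]: 64 Hz, 104 Hz, 120 Hz, 160 Hz.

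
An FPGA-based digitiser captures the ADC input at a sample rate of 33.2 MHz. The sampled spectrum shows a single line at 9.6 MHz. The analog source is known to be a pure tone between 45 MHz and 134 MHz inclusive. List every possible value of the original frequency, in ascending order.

56.8 MHz, 76 MHz, 90 MHz, 109.2 MHz, 123.2 MHz

Frequencies that alias to 9.6 MHz are k·fs ± 9.6 MHz for integer k ≥ 0.
k=0: 9.6 MHz.
k=1: 23.6 MHz, 42.8 MHz.
k=2: 56.8 MHz, 76 MHz.
k=3: 90 MHz, 109.2 MHz.
k=4: 123.2 MHz, 142.4 MHz.
k=5: 156.4 MHz, 175.6 MHz.
Within [45 MHz, 134 MHz]: 56.8 MHz, 76 MHz, 90 MHz, 109.2 MHz, 123.2 MHz.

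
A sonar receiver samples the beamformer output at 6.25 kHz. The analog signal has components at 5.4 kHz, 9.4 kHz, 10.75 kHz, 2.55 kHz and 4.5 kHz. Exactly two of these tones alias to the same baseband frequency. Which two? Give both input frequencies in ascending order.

4.5 kHz, 10.75 kHz

fs/2 = 3.125 kHz.
5.4 kHz > fs/2 = 3.125 kHz, folds to fs − 5.4 kHz = 0.85 kHz.
9.4 kHz mod fs = 3.15 kHz.
3.15 kHz > fs/2 = 3.125 kHz, folds to fs − 3.15 kHz = 3.1 kHz.
10.75 kHz mod fs = 4.5 kHz.
4.5 kHz > fs/2 = 3.125 kHz, folds to fs − 4.5 kHz = 1.75 kHz.
2.55 kHz ≤ fs/2 = 3.125 kHz, passes unchanged.
4.5 kHz > fs/2 = 3.125 kHz, folds to fs − 4.5 kHz = 1.75 kHz.
4.5 kHz and 10.75 kHz both map to 1.75 kHz.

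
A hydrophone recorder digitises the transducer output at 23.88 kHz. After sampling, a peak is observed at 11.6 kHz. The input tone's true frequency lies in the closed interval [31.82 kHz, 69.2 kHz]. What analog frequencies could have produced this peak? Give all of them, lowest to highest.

Frequencies that alias to 11.6 kHz are k·fs ± 11.6 kHz for integer k ≥ 0.
k=0: 11.6 kHz.
k=1: 12.28 kHz, 35.48 kHz.
k=2: 36.16 kHz, 59.36 kHz.
k=3: 60.04 kHz, 83.24 kHz.
k=4: 83.92 kHz, 107.12 kHz.
Within [31.82 kHz, 69.2 kHz]: 35.48 kHz, 36.16 kHz, 59.36 kHz, 60.04 kHz.

35.48 kHz, 36.16 kHz, 59.36 kHz, 60.04 kHz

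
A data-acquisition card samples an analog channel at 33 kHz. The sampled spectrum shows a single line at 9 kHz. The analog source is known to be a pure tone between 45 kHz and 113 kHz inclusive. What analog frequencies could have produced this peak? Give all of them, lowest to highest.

57 kHz, 75 kHz, 90 kHz, 108 kHz

Frequencies that alias to 9 kHz are k·fs ± 9 kHz for integer k ≥ 0.
k=0: 9 kHz.
k=1: 24 kHz, 42 kHz.
k=2: 57 kHz, 75 kHz.
k=3: 90 kHz, 108 kHz.
k=4: 123 kHz, 141 kHz.
Within [45 kHz, 113 kHz]: 57 kHz, 75 kHz, 90 kHz, 108 kHz.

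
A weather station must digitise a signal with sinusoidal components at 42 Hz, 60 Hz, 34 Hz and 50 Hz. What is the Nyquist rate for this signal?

120 Hz

Highest-frequency component: 60 Hz.
Nyquist rate = 2 × 60 Hz = 120 Hz.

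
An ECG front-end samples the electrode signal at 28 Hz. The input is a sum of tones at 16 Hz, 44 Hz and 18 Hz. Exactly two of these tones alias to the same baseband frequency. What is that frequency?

fs/2 = 14 Hz.
16 Hz > fs/2 = 14 Hz, folds to fs − 16 Hz = 12 Hz.
44 Hz mod fs = 16 Hz.
16 Hz > fs/2 = 14 Hz, folds to fs − 16 Hz = 12 Hz.
18 Hz > fs/2 = 14 Hz, folds to fs − 18 Hz = 10 Hz.
16 Hz and 44 Hz both map to 12 Hz.

12 Hz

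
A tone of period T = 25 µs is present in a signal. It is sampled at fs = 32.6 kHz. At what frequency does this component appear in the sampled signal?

T = 25 µs → f = 1/T = 40 kHz.
40 kHz mod fs = 7.4 kHz.
7.4 kHz ≤ fs/2 = 16.3 kHz, appears at 7.4 kHz.

7.4 kHz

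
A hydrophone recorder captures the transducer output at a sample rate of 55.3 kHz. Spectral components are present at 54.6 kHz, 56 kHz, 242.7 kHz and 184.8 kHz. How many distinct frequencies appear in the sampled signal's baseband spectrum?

fs/2 = 27.65 kHz.
54.6 kHz > fs/2 = 27.65 kHz, folds to fs − 54.6 kHz = 0.7 kHz.
56 kHz mod fs = 0.7 kHz.
0.7 kHz ≤ fs/2 = 27.65 kHz, appears at 0.7 kHz.
242.7 kHz mod fs = 21.5 kHz.
21.5 kHz ≤ fs/2 = 27.65 kHz, appears at 21.5 kHz.
184.8 kHz mod fs = 18.9 kHz.
18.9 kHz ≤ fs/2 = 27.65 kHz, appears at 18.9 kHz.
Distinct values: {0.7 kHz, 18.9 kHz, 21.5 kHz} → 3.

3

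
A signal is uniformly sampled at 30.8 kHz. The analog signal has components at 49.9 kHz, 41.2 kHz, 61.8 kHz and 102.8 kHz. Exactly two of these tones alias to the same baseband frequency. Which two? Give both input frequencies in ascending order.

fs/2 = 15.4 kHz.
49.9 kHz mod fs = 19.1 kHz.
19.1 kHz > fs/2 = 15.4 kHz, folds to fs − 19.1 kHz = 11.7 kHz.
41.2 kHz mod fs = 10.4 kHz.
10.4 kHz ≤ fs/2 = 15.4 kHz, appears at 10.4 kHz.
61.8 kHz mod fs = 0.2 kHz.
0.2 kHz ≤ fs/2 = 15.4 kHz, appears at 0.2 kHz.
102.8 kHz mod fs = 10.4 kHz.
10.4 kHz ≤ fs/2 = 15.4 kHz, appears at 10.4 kHz.
41.2 kHz and 102.8 kHz both map to 10.4 kHz.

41.2 kHz, 102.8 kHz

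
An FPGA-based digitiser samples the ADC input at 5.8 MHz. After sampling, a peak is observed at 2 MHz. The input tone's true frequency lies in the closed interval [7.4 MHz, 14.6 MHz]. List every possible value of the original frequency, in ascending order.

Frequencies that alias to 2 MHz are k·fs ± 2 MHz for integer k ≥ 0.
k=0: 2 MHz.
k=1: 3.8 MHz, 7.8 MHz.
k=2: 9.6 MHz, 13.6 MHz.
k=3: 15.4 MHz, 19.4 MHz.
Within [7.4 MHz, 14.6 MHz]: 7.8 MHz, 9.6 MHz, 13.6 MHz.

7.8 MHz, 9.6 MHz, 13.6 MHz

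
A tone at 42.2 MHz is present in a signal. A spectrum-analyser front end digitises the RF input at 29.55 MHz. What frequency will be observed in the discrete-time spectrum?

12.65 MHz

42.2 MHz mod fs = 12.65 MHz.
12.65 MHz ≤ fs/2 = 14.775 MHz, appears at 12.65 MHz.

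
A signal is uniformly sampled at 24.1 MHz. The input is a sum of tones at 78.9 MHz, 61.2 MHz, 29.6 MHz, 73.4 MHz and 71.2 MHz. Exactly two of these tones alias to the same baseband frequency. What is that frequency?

fs/2 = 12.05 MHz.
78.9 MHz mod fs = 6.6 MHz.
6.6 MHz ≤ fs/2 = 12.05 MHz, appears at 6.6 MHz.
61.2 MHz mod fs = 13 MHz.
13 MHz > fs/2 = 12.05 MHz, folds to fs − 13 MHz = 11.1 MHz.
29.6 MHz mod fs = 5.5 MHz.
5.5 MHz ≤ fs/2 = 12.05 MHz, appears at 5.5 MHz.
73.4 MHz mod fs = 1.1 MHz.
1.1 MHz ≤ fs/2 = 12.05 MHz, appears at 1.1 MHz.
71.2 MHz mod fs = 23 MHz.
23 MHz > fs/2 = 12.05 MHz, folds to fs − 23 MHz = 1.1 MHz.
71.2 MHz and 73.4 MHz both map to 1.1 MHz.

1.1 MHz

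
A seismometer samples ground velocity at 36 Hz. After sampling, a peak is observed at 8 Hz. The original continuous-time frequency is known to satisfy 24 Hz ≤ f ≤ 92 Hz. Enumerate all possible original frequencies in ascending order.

Frequencies that alias to 8 Hz are k·fs ± 8 Hz for integer k ≥ 0.
k=0: 8 Hz.
k=1: 28 Hz, 44 Hz.
k=2: 64 Hz, 80 Hz.
k=3: 100 Hz, 116 Hz.
Within [24 Hz, 92 Hz]: 28 Hz, 44 Hz, 64 Hz, 80 Hz.

28 Hz, 44 Hz, 64 Hz, 80 Hz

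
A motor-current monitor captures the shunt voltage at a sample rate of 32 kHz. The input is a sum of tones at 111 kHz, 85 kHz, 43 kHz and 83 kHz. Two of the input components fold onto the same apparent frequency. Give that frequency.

fs/2 = 16 kHz.
111 kHz mod fs = 15 kHz.
15 kHz ≤ fs/2 = 16 kHz, appears at 15 kHz.
85 kHz mod fs = 21 kHz.
21 kHz > fs/2 = 16 kHz, folds to fs − 21 kHz = 11 kHz.
43 kHz mod fs = 11 kHz.
11 kHz ≤ fs/2 = 16 kHz, appears at 11 kHz.
83 kHz mod fs = 19 kHz.
19 kHz > fs/2 = 16 kHz, folds to fs − 19 kHz = 13 kHz.
43 kHz and 85 kHz both map to 11 kHz.

11 kHz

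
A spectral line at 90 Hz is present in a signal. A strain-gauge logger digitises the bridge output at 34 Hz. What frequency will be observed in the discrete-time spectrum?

90 Hz mod fs = 22 Hz.
22 Hz > fs/2 = 17 Hz, folds to fs − 22 Hz = 12 Hz.

12 Hz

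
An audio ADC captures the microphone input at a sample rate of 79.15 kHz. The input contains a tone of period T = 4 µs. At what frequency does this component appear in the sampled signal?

12.55 kHz

T = 4 µs → f = 1/T = 250 kHz.
250 kHz mod fs = 12.55 kHz.
12.55 kHz ≤ fs/2 = 39.575 kHz, appears at 12.55 kHz.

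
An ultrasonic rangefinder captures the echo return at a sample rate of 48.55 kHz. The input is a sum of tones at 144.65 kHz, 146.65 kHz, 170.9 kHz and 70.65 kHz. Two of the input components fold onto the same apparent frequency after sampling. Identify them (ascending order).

fs/2 = 24.275 kHz.
144.65 kHz mod fs = 47.55 kHz.
47.55 kHz > fs/2 = 24.275 kHz, folds to fs − 47.55 kHz = 1 kHz.
146.65 kHz mod fs = 1 kHz.
1 kHz ≤ fs/2 = 24.275 kHz, appears at 1 kHz.
170.9 kHz mod fs = 25.25 kHz.
25.25 kHz > fs/2 = 24.275 kHz, folds to fs − 25.25 kHz = 23.3 kHz.
70.65 kHz mod fs = 22.1 kHz.
22.1 kHz ≤ fs/2 = 24.275 kHz, appears at 22.1 kHz.
144.65 kHz and 146.65 kHz both map to 1 kHz.

144.65 kHz, 146.65 kHz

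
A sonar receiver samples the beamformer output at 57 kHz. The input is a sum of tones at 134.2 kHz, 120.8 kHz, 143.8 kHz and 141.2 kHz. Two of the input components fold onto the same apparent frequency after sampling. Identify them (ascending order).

141.2 kHz, 143.8 kHz

fs/2 = 28.5 kHz.
134.2 kHz mod fs = 20.2 kHz.
20.2 kHz ≤ fs/2 = 28.5 kHz, appears at 20.2 kHz.
120.8 kHz mod fs = 6.8 kHz.
6.8 kHz ≤ fs/2 = 28.5 kHz, appears at 6.8 kHz.
143.8 kHz mod fs = 29.8 kHz.
29.8 kHz > fs/2 = 28.5 kHz, folds to fs − 29.8 kHz = 27.2 kHz.
141.2 kHz mod fs = 27.2 kHz.
27.2 kHz ≤ fs/2 = 28.5 kHz, appears at 27.2 kHz.
141.2 kHz and 143.8 kHz both map to 27.2 kHz.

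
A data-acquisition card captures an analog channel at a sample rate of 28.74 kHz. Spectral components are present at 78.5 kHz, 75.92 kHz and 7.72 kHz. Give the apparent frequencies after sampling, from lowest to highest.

7.72 kHz, 10.3 kHz

fs/2 = 14.37 kHz.
78.5 kHz mod fs = 21.02 kHz.
21.02 kHz > fs/2 = 14.37 kHz, folds to fs − 21.02 kHz = 7.72 kHz.
75.92 kHz mod fs = 18.44 kHz.
18.44 kHz > fs/2 = 14.37 kHz, folds to fs − 18.44 kHz = 10.3 kHz.
7.72 kHz ≤ fs/2 = 14.37 kHz, passes unchanged.
Distinct values: {7.72 kHz, 10.3 kHz}.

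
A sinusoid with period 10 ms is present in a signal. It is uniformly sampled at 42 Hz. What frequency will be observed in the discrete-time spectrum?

16 Hz

T = 10 ms → f = 1/T = 100 Hz.
100 Hz mod fs = 16 Hz.
16 Hz ≤ fs/2 = 21 Hz, appears at 16 Hz.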